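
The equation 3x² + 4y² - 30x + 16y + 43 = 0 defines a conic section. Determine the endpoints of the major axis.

(1, -2) and (9, -2)

Group: 3(x² - 10x) + 4(y² + 4y) = -43
Complete the square in x and y: 3(x - 5)² + 4(y + 2)² = -43 + 75 + 16 = 48
Dividing both sides by 48: (x - 5)²/16 + (y + 2)²/12 = 1
Ellipse, center (5, -2), major axis horizontal; a² = 16, b² = 12.
a = 4. Vertices at (h ± a, k).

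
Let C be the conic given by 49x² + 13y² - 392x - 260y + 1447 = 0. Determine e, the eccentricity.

Collect terms: 49(x² - 8x) + 13(y² - 20y) = -1447
Complete the square: 49(x - 4)² + 13(y - 10)² = -1447 + 784 + 1300 = 637
Divide through by 637 to get (x - 4)²/13 + (y - 10)²/49 = 1.
Ellipse, center (4, 10), major axis vertical; a² = 49, b² = 13.
c² = a² - b² = 36, so c = 6.
e = c/a = 6/7.

e = 6/7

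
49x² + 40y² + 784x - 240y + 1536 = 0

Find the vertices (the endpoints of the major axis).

Collect terms: 49(x² + 16x) + 40(y² - 6y) = -1536
49(x + 8)² + 40(y - 3)² = -1536 + 3136 + 360 = 1960
Dividing both sides by 1960: (x + 8)²/40 + (y - 3)²/49 = 1
Ellipse, center (-8, 3), major axis vertical; a² = 49, b² = 40.
a = 7. Vertices at (h, k ± a).

(-8, -4) and (-8, 10)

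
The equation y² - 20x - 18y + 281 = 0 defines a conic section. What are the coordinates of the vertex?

Only y is squared. Complete the square in y: (y - 9)² = 20(x - 10).
Vertex (10, 9); 4p = 20 so p = 5. Opens right.

(10, 9)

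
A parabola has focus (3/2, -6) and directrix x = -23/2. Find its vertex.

The vertex is the midpoint between the focus and the directrix along the axis of symmetry.
Axis is horizontal (directrix is vertical). Vertex x-coordinate = (3/2 + (-23/2))/2 = -5; y-coordinate = -6.

(-5, -6)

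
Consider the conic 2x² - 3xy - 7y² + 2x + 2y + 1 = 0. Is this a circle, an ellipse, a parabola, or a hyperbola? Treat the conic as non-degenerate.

A = 2, B = -3, C = -7.
Discriminant B² − 4AC = (-3)² − 4·2·(-7) = 65.
B² − 4AC > 0 ⇒ hyperbola.

hyperbola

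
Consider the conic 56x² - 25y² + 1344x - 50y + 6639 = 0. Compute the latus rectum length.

Collect terms: 56(x² + 24x) -25(y² + 2y) = -6639
Complete the square: 56(x + 12)² -25(y + 1)² = -6639 + 8064 - 25 = 1400
Dividing both sides by 1400: (x + 12)²/25 - (y + 1)²/56 = 1
Hyperbola, center (-12, -1), transverse axis horizontal; a² = 25, b² = 56.
Latus rectum length = 2b²/a = 2·56/5 = 112/5.

112/5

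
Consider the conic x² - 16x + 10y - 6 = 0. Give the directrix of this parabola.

Only x is squared. Complete the square in x: (x - 8)² = -10(y - 7).
Vertex (8, 7); 4p = -10 so p = -5/2. Opens down.
Directrix is the horizontal line y = k − p = 7 − (-5/2) = 19/2.

y = 19/2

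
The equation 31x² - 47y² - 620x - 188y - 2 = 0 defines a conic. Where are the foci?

Rearranging, 31(x² - 20x) -47(y² + 4y) = 2.
31(x - 10)² -47(y + 2)² = 2 + 3100 - 188 = 2914
Dividing both sides by 2914: (x - 10)²/94 - (y + 2)²/62 = 1
Hyperbola, center (10, -2), transverse axis horizontal; a² = 94, b² = 62.
c² = a² + b² = 94 + 62 = 156, so c = 2√39.
Foci lie on the horizontal axis through the center: (h ± c, k).

(10 - 2√39, -2) and (10 + 2√39, -2)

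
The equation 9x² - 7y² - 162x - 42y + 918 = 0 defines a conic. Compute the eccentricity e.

Rearranging, 9(x² - 18x) -7(y² + 6y) = -918.
Complete the square in x and y: 9(x - 9)² -7(y + 3)² = -918 + 729 - 63 = -252
Dividing both sides by -252: (y + 3)²/36 - (x - 9)²/28 = 1
Hyperbola, center (9, -3), transverse axis vertical; a² = 36, b² = 28.
c² = a² + b² = 64, so c = 8.
e = c/a = 8/6 = 4/3.

e = 4/3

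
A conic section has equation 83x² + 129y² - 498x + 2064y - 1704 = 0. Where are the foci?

(3 - √46, -8) and (3 + √46, -8)

83(x² - 6x) + 129(y² + 16y) = 1704
Complete the square: 83(x - 3)² + 129(y + 8)² = 1704 + 747 + 8256 = 10707
Divide through by 10707 to get (x - 3)²/129 + (y + 8)²/83 = 1.
Ellipse, center (3, -8), major axis horizontal; a² = 129, b² = 83.
c² = a² - b² = 129 - 83 = 46, so c = √46.
Foci lie on the horizontal axis through the center: (h ± c, k).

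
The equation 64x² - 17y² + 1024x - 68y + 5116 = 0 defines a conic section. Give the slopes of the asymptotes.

8√17/17 and -8√17/17

Group: 64(x² + 16x) -17(y² + 4y) = -5116
64(x + 8)² -17(y + 2)² = -5116 + 4096 - 68 = -1088
Divide by -1088: (y + 2)²/64 - (x + 8)²/17 = 1
Hyperbola, center (-8, -2), transverse axis vertical; a² = 64, b² = 17.
For a vertical hyperbola the asymptotes have slope ±a/b.
Here that is ±8/√17 = ±8√17/17.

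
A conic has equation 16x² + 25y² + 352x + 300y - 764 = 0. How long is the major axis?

16(x² + 22x) + 25(y² + 12y) = 764
16(x + 11)² + 25(y + 6)² = 764 + 1936 + 900 = 3600
Dividing both sides by 3600: (x + 11)²/225 + (y + 6)²/144 = 1
Ellipse, center (-11, -6), major axis horizontal; a² = 225, b² = 144.
a² = 225 so a = 15; the major axis has length 2a = 30.

30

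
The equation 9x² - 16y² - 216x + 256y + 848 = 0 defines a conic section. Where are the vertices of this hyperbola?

(12, 2) and (12, 14)

Group the x- and y-terms: 9(x² - 24x) -16(y² - 16y) = -848
Complete the square: 9(x - 12)² -16(y - 8)² = -848 + 1296 - 1024 = -576
Divide by -576: (y - 8)²/36 - (x - 12)²/64 = 1
Hyperbola, center (12, 8), transverse axis vertical; a² = 36, b² = 64.
a = 6. Vertices at (h, k ± a).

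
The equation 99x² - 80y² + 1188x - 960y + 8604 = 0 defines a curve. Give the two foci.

Collect terms: 99(x² + 12x) -80(y² + 12y) = -8604
Completing the square gives 99(x + 6)² -80(y + 6)² = -8604 + 3564 - 2880 = -7920.
Divide through by -7920 to get (y + 6)²/99 - (x + 6)²/80 = 1.
Hyperbola, center (-6, -6), transverse axis vertical; a² = 99, b² = 80.
c² = a² + b² = 99 + 80 = 179, so c = √179.
Foci lie on the vertical axis through the center: (h, k ± c).

(-6, -6 - √179) and (-6, -6 + √179)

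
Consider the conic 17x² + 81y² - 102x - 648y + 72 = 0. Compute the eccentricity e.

Collect terms: 17(x² - 6x) + 81(y² - 8y) = -72
Complete the square in x and y: 17(x - 3)² + 81(y - 4)² = -72 + 153 + 1296 = 1377
Dividing both sides by 1377: (x - 3)²/81 + (y - 4)²/17 = 1
Ellipse, center (3, 4), major axis horizontal; a² = 81, b² = 17.
c² = a² - b² = 64, so c = 8.
e = c/a = 8/9.

e = 8/9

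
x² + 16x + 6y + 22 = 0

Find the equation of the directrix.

Only x is squared. Complete the square in x: (x + 8)² = -6(y - 7).
Vertex (-8, 7); 4p = -6 so p = -3/2. Opens down.
Directrix is the horizontal line y = k − p = 7 − (-3/2) = 17/2.

y = 17/2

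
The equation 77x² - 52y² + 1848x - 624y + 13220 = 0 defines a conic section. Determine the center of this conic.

77(x² + 24x) -52(y² + 12y) = -13220
Complete the square: 77(x + 12)² -52(y + 6)² = -13220 + 11088 - 1872 = -4004
Divide through by -4004 to get (y + 6)²/77 - (x + 12)²/52 = 1.
Hyperbola with center (-12, -6).

(-12, -6)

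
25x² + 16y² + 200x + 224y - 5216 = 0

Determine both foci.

(-4, -19) and (-4, 5)

Group: 25(x² + 8x) + 16(y² + 14y) = 5216
Complete the square in x and y: 25(x + 4)² + 16(y + 7)² = 5216 + 400 + 784 = 6400
Dividing both sides by 6400: (x + 4)²/256 + (y + 7)²/400 = 1
Ellipse, center (-4, -7), major axis vertical; a² = 400, b² = 256.
c² = a² - b² = 400 - 256 = 144, so c = 12.
Foci lie on the vertical axis through the center: (h, k ± c).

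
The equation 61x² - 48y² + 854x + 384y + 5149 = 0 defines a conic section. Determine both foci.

(-7, 4 - √109) and (-7, 4 + √109)

Rearranging, 61(x² + 14x) -48(y² - 8y) = -5149.
Complete the square: 61(x + 7)² -48(y - 4)² = -5149 + 2989 - 768 = -2928
Dividing both sides by -2928: (y - 4)²/61 - (x + 7)²/48 = 1
Hyperbola, center (-7, 4), transverse axis vertical; a² = 61, b² = 48.
c² = a² + b² = 61 + 48 = 109, so c = √109.
Foci lie on the vertical axis through the center: (h, k ± c).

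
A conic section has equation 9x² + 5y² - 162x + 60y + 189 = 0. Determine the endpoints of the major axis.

Collect terms: 9(x² - 18x) + 5(y² + 12y) = -189
Complete the square: 9(x - 9)² + 5(y + 6)² = -189 + 729 + 180 = 720
Divide through by 720 to get (x - 9)²/80 + (y + 6)²/144 = 1.
Ellipse, center (9, -6), major axis vertical; a² = 144, b² = 80.
a = 12. Vertices at (h, k ± a).

(9, -18) and (9, 6)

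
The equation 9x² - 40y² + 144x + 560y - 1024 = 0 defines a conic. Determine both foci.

Rearranging, 9(x² + 16x) -40(y² - 14y) = 1024.
Completing the square gives 9(x + 8)² -40(y - 7)² = 1024 + 576 - 1960 = -360.
Divide through by -360 to get (y - 7)²/9 - (x + 8)²/40 = 1.
Hyperbola, center (-8, 7), transverse axis vertical; a² = 9, b² = 40.
c² = a² + b² = 9 + 40 = 49, so c = 7.
Foci lie on the vertical axis through the center: (h, k ± c).

(-8, 0) and (-8, 14)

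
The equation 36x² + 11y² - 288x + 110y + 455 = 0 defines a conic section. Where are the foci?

36(x² - 8x) + 11(y² + 10y) = -455
Complete the square: 36(x - 4)² + 11(y + 5)² = -455 + 576 + 275 = 396
Dividing both sides by 396: (x - 4)²/11 + (y + 5)²/36 = 1
Ellipse, center (4, -5), major axis vertical; a² = 36, b² = 11.
c² = a² - b² = 36 - 11 = 25, so c = 5.
Foci lie on the vertical axis through the center: (h, k ± c).

(4, -10) and (4, 0)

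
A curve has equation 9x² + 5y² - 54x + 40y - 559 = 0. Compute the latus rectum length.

Collect terms: 9(x² - 6x) + 5(y² + 8y) = 559
9(x - 3)² + 5(y + 4)² = 559 + 81 + 80 = 720
Divide by 720: (x - 3)²/80 + (y + 4)²/144 = 1
Ellipse, center (3, -4), major axis vertical; a² = 144, b² = 80.
Latus rectum length = 2b²/a = 2·80/12 = 40/3.

40/3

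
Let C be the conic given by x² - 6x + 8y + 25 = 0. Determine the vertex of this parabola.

(3, -2)

Only x is squared. Complete the square in x: (x - 3)² = -8(y + 2).
Vertex (3, -2); 4p = -8 so p = -2. Opens down.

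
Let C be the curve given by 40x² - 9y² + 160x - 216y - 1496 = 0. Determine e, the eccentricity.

Rearranging, 40(x² + 4x) -9(y² + 24y) = 1496.
Complete the square in x and y: 40(x + 2)² -9(y + 12)² = 1496 + 160 - 1296 = 360
Divide by 360: (x + 2)²/9 - (y + 12)²/40 = 1
Hyperbola, center (-2, -12), transverse axis horizontal; a² = 9, b² = 40.
c² = a² + b² = 49, so c = 7.
e = c/a = 7/3.

e = 7/3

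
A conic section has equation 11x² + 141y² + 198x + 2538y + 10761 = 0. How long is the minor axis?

Rearranging, 11(x² + 18x) + 141(y² + 18y) = -10761.
11(x + 9)² + 141(y + 9)² = -10761 + 891 + 11421 = 1551
Dividing both sides by 1551: (x + 9)²/141 + (y + 9)²/11 = 1
Ellipse, center (-9, -9), major axis horizontal; a² = 141, b² = 11.
b² = 11 so b = √11; the minor axis has length 2b = 2√11.

2√11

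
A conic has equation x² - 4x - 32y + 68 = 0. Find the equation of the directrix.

y = -6

Only x is squared. Complete the square in x: (x - 2)² = 32(y - 2).
Vertex (2, 2); 4p = 32 so p = 8. Opens up.
Directrix is the horizontal line y = k − p = 2 − (8) = -6.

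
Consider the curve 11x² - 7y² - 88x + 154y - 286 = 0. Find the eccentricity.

Collect terms: 11(x² - 8x) -7(y² - 22y) = 286
Completing the square gives 11(x - 4)² -7(y - 11)² = 286 + 176 - 847 = -385.
Dividing both sides by -385: (y - 11)²/55 - (x - 4)²/35 = 1
Hyperbola, center (4, 11), transverse axis vertical; a² = 55, b² = 35.
c² = a² + b² = 90, so c = 3√10.
e = c/a = 3√10/√55 = 3√22/11.

e = 3√22/11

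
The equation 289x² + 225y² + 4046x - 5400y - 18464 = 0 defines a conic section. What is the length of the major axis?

Rearranging, 289(x² + 14x) + 225(y² - 24y) = 18464.
Complete the square in x and y: 289(x + 7)² + 225(y - 12)² = 18464 + 14161 + 32400 = 65025
Divide through by 65025 to get (x + 7)²/225 + (y - 12)²/289 = 1.
Ellipse, center (-7, 12), major axis vertical; a² = 289, b² = 225.
a² = 289 so a = 17; the major axis has length 2a = 34.

34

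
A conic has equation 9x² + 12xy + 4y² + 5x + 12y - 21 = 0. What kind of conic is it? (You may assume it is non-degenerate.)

A = 9, B = 12, C = 4.
Discriminant B² − 4AC = 12² − 4·9·4 = 0.
B² − 4AC = 0 ⇒ parabola.

parabola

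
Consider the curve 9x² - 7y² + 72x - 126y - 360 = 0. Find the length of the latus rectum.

Rearranging, 9(x² + 8x) -7(y² + 18y) = 360.
Complete the square in x and y: 9(x + 4)² -7(y + 9)² = 360 + 144 - 567 = -63
Divide through by -63 to get (y + 9)²/9 - (x + 4)²/7 = 1.
Hyperbola, center (-4, -9), transverse axis vertical; a² = 9, b² = 7.
Latus rectum length = 2b²/a = 2·7/3 = 14/3.

14/3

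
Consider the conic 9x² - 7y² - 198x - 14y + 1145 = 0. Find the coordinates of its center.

(11, -1)

Group the x- and y-terms: 9(x² - 22x) -7(y² + 2y) = -1145
Complete the square: 9(x - 11)² -7(y + 1)² = -1145 + 1089 - 7 = -63
Dividing both sides by -63: (y + 1)²/9 - (x - 11)²/7 = 1
Hyperbola with center (11, -1).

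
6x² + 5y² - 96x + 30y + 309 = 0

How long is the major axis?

4√6

6(x² - 16x) + 5(y² + 6y) = -309
Completing the square gives 6(x - 8)² + 5(y + 3)² = -309 + 384 + 45 = 120.
Divide through by 120 to get (x - 8)²/20 + (y + 3)²/24 = 1.
Ellipse, center (8, -3), major axis vertical; a² = 24, b² = 20.
a² = 24 so a = 2√6; the major axis has length 2a = 4√6.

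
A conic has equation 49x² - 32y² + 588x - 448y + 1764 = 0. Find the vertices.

(-6, -14) and (-6, 0)

Rearranging, 49(x² + 12x) -32(y² + 14y) = -1764.
Complete the square: 49(x + 6)² -32(y + 7)² = -1764 + 1764 - 1568 = -1568
Dividing both sides by -1568: (y + 7)²/49 - (x + 6)²/32 = 1
Hyperbola, center (-6, -7), transverse axis vertical; a² = 49, b² = 32.
a = 7. Vertices at (h, k ± a).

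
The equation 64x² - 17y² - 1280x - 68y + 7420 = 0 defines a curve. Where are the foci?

Group: 64(x² - 20x) -17(y² + 4y) = -7420
Completing the square gives 64(x - 10)² -17(y + 2)² = -7420 + 6400 - 68 = -1088.
Divide through by -1088 to get (y + 2)²/64 - (x - 10)²/17 = 1.
Hyperbola, center (10, -2), transverse axis vertical; a² = 64, b² = 17.
c² = a² + b² = 64 + 17 = 81, so c = 9.
Foci lie on the vertical axis through the center: (h, k ± c).

(10, -11) and (10, 7)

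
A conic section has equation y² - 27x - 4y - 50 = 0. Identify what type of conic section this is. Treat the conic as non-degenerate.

No xy term. Coefficients of x² and y² are A = 0, C = 1.
Exactly one squared variable ⇒ parabola.

parabola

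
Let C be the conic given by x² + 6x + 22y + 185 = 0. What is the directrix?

y = -5/2

Only x is squared. Complete the square in x: (x + 3)² = -22(y + 8).
Vertex (-3, -8); 4p = -22 so p = -11/2. Opens down.
Directrix is the horizontal line y = k − p = -8 − (-11/2) = -5/2.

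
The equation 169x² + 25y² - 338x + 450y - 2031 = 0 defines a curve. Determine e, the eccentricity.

e = 12/13

Rearranging, 169(x² - 2x) + 25(y² + 18y) = 2031.
Completing the square gives 169(x - 1)² + 25(y + 9)² = 2031 + 169 + 2025 = 4225.
Divide through by 4225 to get (x - 1)²/25 + (y + 9)²/169 = 1.
Ellipse, center (1, -9), major axis vertical; a² = 169, b² = 25.
c² = a² - b² = 144, so c = 12.
e = c/a = 12/13.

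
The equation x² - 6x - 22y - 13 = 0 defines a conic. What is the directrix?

y = -13/2

Only x is squared. Complete the square in x: (x - 3)² = 22(y + 1).
Vertex (3, -1); 4p = 22 so p = 11/2. Opens up.
Directrix is the horizontal line y = k − p = -1 − (11/2) = -13/2.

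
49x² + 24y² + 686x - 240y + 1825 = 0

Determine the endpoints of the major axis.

Rearranging, 49(x² + 14x) + 24(y² - 10y) = -1825.
Complete the square in x and y: 49(x + 7)² + 24(y - 5)² = -1825 + 2401 + 600 = 1176
Divide through by 1176 to get (x + 7)²/24 + (y - 5)²/49 = 1.
Ellipse, center (-7, 5), major axis vertical; a² = 49, b² = 24.
a = 7. Vertices at (h, k ± a).

(-7, -2) and (-7, 12)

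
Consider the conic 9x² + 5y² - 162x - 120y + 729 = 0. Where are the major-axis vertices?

Rearranging, 9(x² - 18x) + 5(y² - 24y) = -729.
Complete the square: 9(x - 9)² + 5(y - 12)² = -729 + 729 + 720 = 720
Divide by 720: (x - 9)²/80 + (y - 12)²/144 = 1
Ellipse, center (9, 12), major axis vertical; a² = 144, b² = 80.
a = 12. Vertices at (h, k ± a).

(9, 0) and (9, 24)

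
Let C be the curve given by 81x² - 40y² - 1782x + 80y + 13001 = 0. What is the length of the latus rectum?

80/9

Group: 81(x² - 22x) -40(y² - 2y) = -13001
Complete the square: 81(x - 11)² -40(y - 1)² = -13001 + 9801 - 40 = -3240
Divide through by -3240 to get (y - 1)²/81 - (x - 11)²/40 = 1.
Hyperbola, center (11, 1), transverse axis vertical; a² = 81, b² = 40.
Latus rectum length = 2b²/a = 2·40/9 = 80/9.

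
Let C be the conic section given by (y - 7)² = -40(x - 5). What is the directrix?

Vertex (5, 7); 4p = -40 so p = -10. Opens left.
Directrix is the vertical line x = h − p = 5 − (-10) = 15.

x = 15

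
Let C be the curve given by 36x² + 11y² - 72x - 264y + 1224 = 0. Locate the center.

36(x² - 2x) + 11(y² - 24y) = -1224
Complete the square in x and y: 36(x - 1)² + 11(y - 12)² = -1224 + 36 + 1584 = 396
Divide through by 396 to get (x - 1)²/11 + (y - 12)²/36 = 1.
Ellipse with center (1, 12).

(1, 12)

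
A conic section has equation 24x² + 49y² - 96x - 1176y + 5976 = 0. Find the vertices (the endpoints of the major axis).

(-5, 12) and (9, 12)

Rearranging, 24(x² - 4x) + 49(y² - 24y) = -5976.
Complete the square in x and y: 24(x - 2)² + 49(y - 12)² = -5976 + 96 + 7056 = 1176
Divide through by 1176 to get (x - 2)²/49 + (y - 12)²/24 = 1.
Ellipse, center (2, 12), major axis horizontal; a² = 49, b² = 24.
a = 7. Vertices at (h ± a, k).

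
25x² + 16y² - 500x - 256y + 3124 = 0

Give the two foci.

Collect terms: 25(x² - 20x) + 16(y² - 16y) = -3124
Complete the square: 25(x - 10)² + 16(y - 8)² = -3124 + 2500 + 1024 = 400
Dividing both sides by 400: (x - 10)²/16 + (y - 8)²/25 = 1
Ellipse, center (10, 8), major axis vertical; a² = 25, b² = 16.
c² = a² - b² = 25 - 16 = 9, so c = 3.
Foci lie on the vertical axis through the center: (h, k ± c).

(10, 5) and (10, 11)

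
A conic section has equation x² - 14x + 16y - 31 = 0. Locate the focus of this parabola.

Only x is squared. Complete the square in x: (x - 7)² = -16(y - 5).
Vertex (7, 5); 4p = -16 so p = -4. Opens down.
Focus is p units from the vertex along the axis: (h, k + p).

(7, 1)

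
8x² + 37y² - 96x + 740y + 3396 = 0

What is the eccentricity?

8(x² - 12x) + 37(y² + 20y) = -3396
8(x - 6)² + 37(y + 10)² = -3396 + 288 + 3700 = 592
Divide through by 592 to get (x - 6)²/74 + (y + 10)²/16 = 1.
Ellipse, center (6, -10), major axis horizontal; a² = 74, b² = 16.
c² = a² - b² = 58, so c = √58.
e = c/a = √58/√74 = √1073/37.

e = √1073/37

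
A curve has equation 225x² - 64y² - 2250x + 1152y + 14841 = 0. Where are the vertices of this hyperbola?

(5, -6) and (5, 24)

Group the x- and y-terms: 225(x² - 10x) -64(y² - 18y) = -14841
Complete the square: 225(x - 5)² -64(y - 9)² = -14841 + 5625 - 5184 = -14400
Divide through by -14400 to get (y - 9)²/225 - (x - 5)²/64 = 1.
Hyperbola, center (5, 9), transverse axis vertical; a² = 225, b² = 64.
a = 15. Vertices at (h, k ± a).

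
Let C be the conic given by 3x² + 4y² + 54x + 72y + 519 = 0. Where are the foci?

Rearranging, 3(x² + 18x) + 4(y² + 18y) = -519.
3(x + 9)² + 4(y + 9)² = -519 + 243 + 324 = 48
Divide through by 48 to get (x + 9)²/16 + (y + 9)²/12 = 1.
Ellipse, center (-9, -9), major axis horizontal; a² = 16, b² = 12.
c² = a² - b² = 16 - 12 = 4, so c = 2.
Foci lie on the horizontal axis through the center: (h ± c, k).

(-11, -9) and (-7, -9)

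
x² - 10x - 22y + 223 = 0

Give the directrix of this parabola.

Only x is squared. Complete the square in x: (x - 5)² = 22(y - 9).
Vertex (5, 9); 4p = 22 so p = 11/2. Opens up.
Directrix is the horizontal line y = k − p = 9 − (11/2) = 7/2.

y = 7/2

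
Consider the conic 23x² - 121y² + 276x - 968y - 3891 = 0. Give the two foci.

(-18, -4) and (6, -4)

23(x² + 12x) -121(y² + 8y) = 3891
Completing the square gives 23(x + 6)² -121(y + 4)² = 3891 + 828 - 1936 = 2783.
Divide through by 2783 to get (x + 6)²/121 - (y + 4)²/23 = 1.
Hyperbola, center (-6, -4), transverse axis horizontal; a² = 121, b² = 23.
c² = a² + b² = 121 + 23 = 144, so c = 12.
Foci lie on the horizontal axis through the center: (h ± c, k).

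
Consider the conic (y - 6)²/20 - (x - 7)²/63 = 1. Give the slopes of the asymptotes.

2√35/21 and -2√35/21

Center (7, 6). The positive term is the y-term, so the transverse axis is vertical; a² = 20, b² = 63.
For a vertical hyperbola the asymptotes have slope ±a/b.
Here that is ±2√5/3√7 = ±2√35/21.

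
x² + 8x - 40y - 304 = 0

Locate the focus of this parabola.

(-4, 2)

Only x is squared. Complete the square in x: (x + 4)² = 40(y + 8).
Vertex (-4, -8); 4p = 40 so p = 10. Opens up.
Focus is p units from the vertex along the axis: (h, k + p).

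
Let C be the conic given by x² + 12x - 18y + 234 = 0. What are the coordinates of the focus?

(-6, 31/2)

Only x is squared. Complete the square in x: (x + 6)² = 18(y - 11).
Vertex (-6, 11); 4p = 18 so p = 9/2. Opens up.
Focus is p units from the vertex along the axis: (h, k + p).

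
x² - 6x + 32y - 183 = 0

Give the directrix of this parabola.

y = 14

Only x is squared. Complete the square in x: (x - 3)² = -32(y - 6).
Vertex (3, 6); 4p = -32 so p = -8. Opens down.
Directrix is the horizontal line y = k − p = 6 − (-8) = 14.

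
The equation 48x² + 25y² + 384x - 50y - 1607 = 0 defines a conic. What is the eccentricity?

e = √69/12

Collect terms: 48(x² + 8x) + 25(y² - 2y) = 1607
Completing the square gives 48(x + 4)² + 25(y - 1)² = 1607 + 768 + 25 = 2400.
Divide through by 2400 to get (x + 4)²/50 + (y - 1)²/96 = 1.
Ellipse, center (-4, 1), major axis vertical; a² = 96, b² = 50.
c² = a² - b² = 46, so c = √46.
e = c/a = √46/4√6 = √69/12.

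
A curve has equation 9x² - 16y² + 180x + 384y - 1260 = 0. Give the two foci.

(-10, 7) and (-10, 17)

9(x² + 20x) -16(y² - 24y) = 1260
9(x + 10)² -16(y - 12)² = 1260 + 900 - 2304 = -144
Divide through by -144 to get (y - 12)²/9 - (x + 10)²/16 = 1.
Hyperbola, center (-10, 12), transverse axis vertical; a² = 9, b² = 16.
c² = a² + b² = 9 + 16 = 25, so c = 5.
Foci lie on the vertical axis through the center: (h, k ± c).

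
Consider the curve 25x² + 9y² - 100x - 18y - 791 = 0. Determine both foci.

(2, -7) and (2, 9)

Rearranging, 25(x² - 4x) + 9(y² - 2y) = 791.
Completing the square gives 25(x - 2)² + 9(y - 1)² = 791 + 100 + 9 = 900.
Divide by 900: (x - 2)²/36 + (y - 1)²/100 = 1
Ellipse, center (2, 1), major axis vertical; a² = 100, b² = 36.
c² = a² - b² = 100 - 36 = 64, so c = 8.
Foci lie on the vertical axis through the center: (h, k ± c).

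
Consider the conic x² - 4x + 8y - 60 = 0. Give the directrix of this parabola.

y = 10

Only x is squared. Complete the square in x: (x - 2)² = -8(y - 8).
Vertex (2, 8); 4p = -8 so p = -2. Opens down.
Directrix is the horizontal line y = k − p = 8 − (-2) = 10.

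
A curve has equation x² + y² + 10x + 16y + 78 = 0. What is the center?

(x² + 10x) + (y² + 16y) = -78
Complete the square: (x + 5)² + (y + 8)² = -78 + 25 + 64 = 11
So (x + 5)² + (y + 8)² = 11.
Circle centered at (-5, -8) with r² = 11.

(-5, -8)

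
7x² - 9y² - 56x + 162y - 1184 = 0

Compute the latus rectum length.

Group the x- and y-terms: 7(x² - 8x) -9(y² - 18y) = 1184
Complete the square in x and y: 7(x - 4)² -9(y - 9)² = 1184 + 112 - 729 = 567
Divide through by 567 to get (x - 4)²/81 - (y - 9)²/63 = 1.
Hyperbola, center (4, 9), transverse axis horizontal; a² = 81, b² = 63.
Latus rectum length = 2b²/a = 2·63/9 = 14.

14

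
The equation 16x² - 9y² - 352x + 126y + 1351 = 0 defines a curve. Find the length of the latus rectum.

32/3

Group the x- and y-terms: 16(x² - 22x) -9(y² - 14y) = -1351
Complete the square: 16(x - 11)² -9(y - 7)² = -1351 + 1936 - 441 = 144
Dividing both sides by 144: (x - 11)²/9 - (y - 7)²/16 = 1
Hyperbola, center (11, 7), transverse axis horizontal; a² = 9, b² = 16.
Latus rectum length = 2b²/a = 2·16/3 = 32/3.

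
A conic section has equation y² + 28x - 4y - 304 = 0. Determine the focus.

(4, 2)

Only y is squared. Complete the square in y: (y - 2)² = -28(x - 11).
Vertex (11, 2); 4p = -28 so p = -7. Opens left.
Focus is p units from the vertex along the axis: (h + p, k).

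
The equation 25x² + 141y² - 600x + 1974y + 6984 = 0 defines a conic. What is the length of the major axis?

25(x² - 24x) + 141(y² + 14y) = -6984
Complete the square in x and y: 25(x - 12)² + 141(y + 7)² = -6984 + 3600 + 6909 = 3525
Divide by 3525: (x - 12)²/141 + (y + 7)²/25 = 1
Ellipse, center (12, -7), major axis horizontal; a² = 141, b² = 25.
a² = 141 so a = √141; the major axis has length 2a = 2√141.

2√141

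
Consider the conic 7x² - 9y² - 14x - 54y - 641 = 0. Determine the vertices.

Group: 7(x² - 2x) -9(y² + 6y) = 641
7(x - 1)² -9(y + 3)² = 641 + 7 - 81 = 567
Divide through by 567 to get (x - 1)²/81 - (y + 3)²/63 = 1.
Hyperbola, center (1, -3), transverse axis horizontal; a² = 81, b² = 63.
a = 9. Vertices at (h ± a, k).

(-8, -3) and (10, -3)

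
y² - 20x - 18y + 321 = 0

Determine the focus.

Only y is squared. Complete the square in y: (y - 9)² = 20(x - 12).
Vertex (12, 9); 4p = 20 so p = 5. Opens right.
Focus is p units from the vertex along the axis: (h + p, k).

(17, 9)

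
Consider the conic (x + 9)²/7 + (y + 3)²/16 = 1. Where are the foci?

(-9, -6) and (-9, 0)

Center (-9, -3). The larger denominator 16 sits under the y-term, so the major axis is vertical; a² = 16, b² = 7.
c² = a² - b² = 16 - 7 = 9, so c = 3.
Foci lie on the vertical axis through the center: (h, k ± c).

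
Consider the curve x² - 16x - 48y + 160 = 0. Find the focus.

(8, 14)

Only x is squared. Complete the square in x: (x - 8)² = 48(y - 2).
Vertex (8, 2); 4p = 48 so p = 12. Opens up.
Focus is p units from the vertex along the axis: (h, k + p).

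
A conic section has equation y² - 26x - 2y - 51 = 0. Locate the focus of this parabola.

Only y is squared. Complete the square in y: (y - 1)² = 26(x + 2).
Vertex (-2, 1); 4p = 26 so p = 13/2. Opens right.
Focus is p units from the vertex along the axis: (h + p, k).

(9/2, 1)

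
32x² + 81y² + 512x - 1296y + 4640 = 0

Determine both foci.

32(x² + 16x) + 81(y² - 16y) = -4640
Complete the square: 32(x + 8)² + 81(y - 8)² = -4640 + 2048 + 5184 = 2592
Divide by 2592: (x + 8)²/81 + (y - 8)²/32 = 1
Ellipse, center (-8, 8), major axis horizontal; a² = 81, b² = 32.
c² = a² - b² = 81 - 32 = 49, so c = 7.
Foci lie on the horizontal axis through the center: (h ± c, k).

(-15, 8) and (-1, 8)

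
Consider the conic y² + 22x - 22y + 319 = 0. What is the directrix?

Only y is squared. Complete the square in y: (y - 11)² = -22(x + 9).
Vertex (-9, 11); 4p = -22 so p = -11/2. Opens left.
Directrix is the vertical line x = h − p = -9 − (-11/2) = -7/2.

x = -7/2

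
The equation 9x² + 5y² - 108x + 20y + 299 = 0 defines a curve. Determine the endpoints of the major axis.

Rearranging, 9(x² - 12x) + 5(y² + 4y) = -299.
9(x - 6)² + 5(y + 2)² = -299 + 324 + 20 = 45
Divide by 45: (x - 6)²/5 + (y + 2)²/9 = 1
Ellipse, center (6, -2), major axis vertical; a² = 9, b² = 5.
a = 3. Vertices at (h, k ± a).

(6, -5) and (6, 1)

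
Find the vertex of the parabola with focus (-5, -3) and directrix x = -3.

The vertex is the midpoint between the focus and the directrix along the axis of symmetry.
Axis is horizontal (directrix is vertical). Vertex x-coordinate = (-5 + (-3))/2 = -4; y-coordinate = -3.

(-4, -3)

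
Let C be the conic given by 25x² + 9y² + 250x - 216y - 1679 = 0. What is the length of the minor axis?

Group: 25(x² + 10x) + 9(y² - 24y) = 1679
Complete the square: 25(x + 5)² + 9(y - 12)² = 1679 + 625 + 1296 = 3600
Divide by 3600: (x + 5)²/144 + (y - 12)²/400 = 1
Ellipse, center (-5, 12), major axis vertical; a² = 400, b² = 144.
b² = 144 so b = 12; the minor axis has length 2b = 24.

24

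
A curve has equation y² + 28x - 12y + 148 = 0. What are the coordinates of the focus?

(-11, 6)

Only y is squared. Complete the square in y: (y - 6)² = -28(x + 4).
Vertex (-4, 6); 4p = -28 so p = -7. Opens left.
Focus is p units from the vertex along the axis: (h + p, k).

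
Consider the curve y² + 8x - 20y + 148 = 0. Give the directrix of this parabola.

Only y is squared. Complete the square in y: (y - 10)² = -8(x + 6).
Vertex (-6, 10); 4p = -8 so p = -2. Opens left.
Directrix is the vertical line x = h − p = -6 − (-2) = -4.

x = -4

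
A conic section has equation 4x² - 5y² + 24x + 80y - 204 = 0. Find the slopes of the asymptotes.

Group the x- and y-terms: 4(x² + 6x) -5(y² - 16y) = 204
Complete the square in x and y: 4(x + 3)² -5(y - 8)² = 204 + 36 - 320 = -80
Divide by -80: (y - 8)²/16 - (x + 3)²/20 = 1
Hyperbola, center (-3, 8), transverse axis vertical; a² = 16, b² = 20.
For a vertical hyperbola the asymptotes have slope ±a/b.
Here that is ±4/2√5 = ±2√5/5.

2√5/5 and -2√5/5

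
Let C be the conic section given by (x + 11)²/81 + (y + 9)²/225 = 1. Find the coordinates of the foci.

Center (-11, -9). The larger denominator 225 sits under the y-term, so the major axis is vertical; a² = 225, b² = 81.
c² = a² - b² = 225 - 81 = 144, so c = 12.
Foci lie on the vertical axis through the center: (h, k ± c).

(-11, -21) and (-11, 3)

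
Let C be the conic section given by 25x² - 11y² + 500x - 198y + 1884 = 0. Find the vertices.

(-10, -14) and (-10, -4)

Collect terms: 25(x² + 20x) -11(y² + 18y) = -1884
25(x + 10)² -11(y + 9)² = -1884 + 2500 - 891 = -275
Divide through by -275 to get (y + 9)²/25 - (x + 10)²/11 = 1.
Hyperbola, center (-10, -9), transverse axis vertical; a² = 25, b² = 11.
a = 5. Vertices at (h, k ± a).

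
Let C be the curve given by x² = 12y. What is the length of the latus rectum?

Vertex (0, 0); 4p = 12 so p = 3. Opens up.
Latus rectum length = |4p| = 12.

12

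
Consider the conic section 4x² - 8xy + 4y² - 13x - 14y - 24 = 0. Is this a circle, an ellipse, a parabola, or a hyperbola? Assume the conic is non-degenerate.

parabola

A = 4, B = -8, C = 4.
Discriminant B² − 4AC = (-8)² − 4·4·4 = 0.
B² − 4AC = 0 ⇒ parabola.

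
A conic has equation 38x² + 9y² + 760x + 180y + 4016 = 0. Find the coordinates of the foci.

(-10, -10 - √58) and (-10, -10 + √58)

Group the x- and y-terms: 38(x² + 20x) + 9(y² + 20y) = -4016
38(x + 10)² + 9(y + 10)² = -4016 + 3800 + 900 = 684
Dividing both sides by 684: (x + 10)²/18 + (y + 10)²/76 = 1
Ellipse, center (-10, -10), major axis vertical; a² = 76, b² = 18.
c² = a² - b² = 76 - 18 = 58, so c = √58.
Foci lie on the vertical axis through the center: (h, k ± c).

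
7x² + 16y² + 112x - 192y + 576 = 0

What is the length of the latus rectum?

Group the x- and y-terms: 7(x² + 16x) + 16(y² - 12y) = -576
Complete the square in x and y: 7(x + 8)² + 16(y - 6)² = -576 + 448 + 576 = 448
Divide by 448: (x + 8)²/64 + (y - 6)²/28 = 1
Ellipse, center (-8, 6), major axis horizontal; a² = 64, b² = 28.
Latus rectum length = 2b²/a = 2·28/8 = 7.

7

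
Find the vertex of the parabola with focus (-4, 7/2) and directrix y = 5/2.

The vertex is the midpoint between the focus and the directrix along the axis of symmetry.
Axis is vertical (directrix is horizontal). Vertex y-coordinate = (7/2 + 5/2)/2 = 3; x-coordinate = -4.

(-4, 3)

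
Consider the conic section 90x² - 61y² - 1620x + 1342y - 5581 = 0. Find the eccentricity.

Group: 90(x² - 18x) -61(y² - 22y) = 5581
Completing the square gives 90(x - 9)² -61(y - 11)² = 5581 + 7290 - 7381 = 5490.
Divide by 5490: (x - 9)²/61 - (y - 11)²/90 = 1
Hyperbola, center (9, 11), transverse axis horizontal; a² = 61, b² = 90.
c² = a² + b² = 151, so c = √151.
e = c/a = √151/√61 = √9211/61.

e = √9211/61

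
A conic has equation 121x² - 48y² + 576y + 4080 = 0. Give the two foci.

(0, -7) and (0, 19)

Group the x- and y-terms: 121x² -48(y² - 12y) = -4080
Complete the square in x and y: 121x² -48(y - 6)² = -4080 + 0 - 1728 = -5808
Divide by -5808: (y - 6)²/121 - x²/48 = 1
Hyperbola, center (0, 6), transverse axis vertical; a² = 121, b² = 48.
c² = a² + b² = 121 + 48 = 169, so c = 13.
Foci lie on the vertical axis through the center: (h, k ± c).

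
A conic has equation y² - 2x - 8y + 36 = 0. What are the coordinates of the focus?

(21/2, 4)

Only y is squared. Complete the square in y: (y - 4)² = 2(x - 10).
Vertex (10, 4); 4p = 2 so p = 1/2. Opens right.
Focus is p units from the vertex along the axis: (h + p, k).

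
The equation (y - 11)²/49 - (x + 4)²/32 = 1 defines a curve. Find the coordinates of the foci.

(-4, 2) and (-4, 20)

Center (-4, 11). The positive term is the y-term, so the transverse axis is vertical; a² = 49, b² = 32.
c² = a² + b² = 49 + 32 = 81, so c = 9.
Foci lie on the vertical axis through the center: (h, k ± c).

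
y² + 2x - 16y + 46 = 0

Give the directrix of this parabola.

x = 19/2

Only y is squared. Complete the square in y: (y - 8)² = -2(x - 9).
Vertex (9, 8); 4p = -2 so p = -1/2. Opens left.
Directrix is the vertical line x = h − p = 9 − (-1/2) = 19/2.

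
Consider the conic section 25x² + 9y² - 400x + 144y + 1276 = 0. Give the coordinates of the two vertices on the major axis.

Rearranging, 25(x² - 16x) + 9(y² + 16y) = -1276.
Complete the square in x and y: 25(x - 8)² + 9(y + 8)² = -1276 + 1600 + 576 = 900
Divide through by 900 to get (x - 8)²/36 + (y + 8)²/100 = 1.
Ellipse, center (8, -8), major axis vertical; a² = 100, b² = 36.
a = 10. Vertices at (h, k ± a).

(8, -18) and (8, 2)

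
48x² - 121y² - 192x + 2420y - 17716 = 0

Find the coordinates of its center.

(2, 10)

Collect terms: 48(x² - 4x) -121(y² - 20y) = 17716
48(x - 2)² -121(y - 10)² = 17716 + 192 - 12100 = 5808
Dividing both sides by 5808: (x - 2)²/121 - (y - 10)²/48 = 1
Hyperbola with center (2, 10).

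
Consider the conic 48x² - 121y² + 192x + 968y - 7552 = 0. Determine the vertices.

48(x² + 4x) -121(y² - 8y) = 7552
Completing the square gives 48(x + 2)² -121(y - 4)² = 7552 + 192 - 1936 = 5808.
Divide through by 5808 to get (x + 2)²/121 - (y - 4)²/48 = 1.
Hyperbola, center (-2, 4), transverse axis horizontal; a² = 121, b² = 48.
a = 11. Vertices at (h ± a, k).

(-13, 4) and (9, 4)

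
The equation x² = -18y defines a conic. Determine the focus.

(0, -9/2)

Vertex (0, 0); 4p = -18 so p = -9/2. Opens down.
Focus is p units from the vertex along the axis: (h, k + p).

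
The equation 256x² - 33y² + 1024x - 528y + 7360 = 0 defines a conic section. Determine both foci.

(-2, -25) and (-2, 9)

Rearranging, 256(x² + 4x) -33(y² + 16y) = -7360.
Completing the square gives 256(x + 2)² -33(y + 8)² = -7360 + 1024 - 2112 = -8448.
Divide through by -8448 to get (y + 8)²/256 - (x + 2)²/33 = 1.
Hyperbola, center (-2, -8), transverse axis vertical; a² = 256, b² = 33.
c² = a² + b² = 256 + 33 = 289, so c = 17.
Foci lie on the vertical axis through the center: (h, k ± c).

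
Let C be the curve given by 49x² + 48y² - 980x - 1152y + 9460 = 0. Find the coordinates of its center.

(10, 12)

49(x² - 20x) + 48(y² - 24y) = -9460
Completing the square gives 49(x - 10)² + 48(y - 12)² = -9460 + 4900 + 6912 = 2352.
Dividing both sides by 2352: (x - 10)²/48 + (y - 12)²/49 = 1
Ellipse with center (10, 12).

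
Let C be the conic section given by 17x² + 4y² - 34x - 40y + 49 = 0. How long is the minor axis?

17(x² - 2x) + 4(y² - 10y) = -49
Complete the square in x and y: 17(x - 1)² + 4(y - 5)² = -49 + 17 + 100 = 68
Dividing both sides by 68: (x - 1)²/4 + (y - 5)²/17 = 1
Ellipse, center (1, 5), major axis vertical; a² = 17, b² = 4.
b² = 4 so b = 2; the minor axis has length 2b = 4.

4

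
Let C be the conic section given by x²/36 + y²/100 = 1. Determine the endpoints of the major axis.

Center (0, 0). The larger denominator 100 sits under the y-term, so the major axis is vertical; a² = 100, b² = 36.
a = 10. Vertices at (h, k ± a).

(0, -10) and (0, 10)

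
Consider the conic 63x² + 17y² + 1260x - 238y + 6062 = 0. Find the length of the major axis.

6√7

Rearranging, 63(x² + 20x) + 17(y² - 14y) = -6062.
63(x + 10)² + 17(y - 7)² = -6062 + 6300 + 833 = 1071
Dividing both sides by 1071: (x + 10)²/17 + (y - 7)²/63 = 1
Ellipse, center (-10, 7), major axis vertical; a² = 63, b² = 17.
a² = 63 so a = 3√7; the major axis has length 2a = 6√7.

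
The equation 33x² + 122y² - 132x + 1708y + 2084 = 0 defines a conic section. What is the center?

Group: 33(x² - 4x) + 122(y² + 14y) = -2084
Complete the square: 33(x - 2)² + 122(y + 7)² = -2084 + 132 + 5978 = 4026
Dividing both sides by 4026: (x - 2)²/122 + (y + 7)²/33 = 1
Ellipse with center (2, -7).

(2, -7)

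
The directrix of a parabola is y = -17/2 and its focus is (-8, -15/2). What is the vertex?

The vertex is the midpoint between the focus and the directrix along the axis of symmetry.
Axis is vertical (directrix is horizontal). Vertex y-coordinate = (-15/2 + (-17/2))/2 = -8; x-coordinate = -8.

(-8, -8)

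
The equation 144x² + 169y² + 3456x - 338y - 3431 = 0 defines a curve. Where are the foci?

Rearranging, 144(x² + 24x) + 169(y² - 2y) = 3431.
Complete the square in x and y: 144(x + 12)² + 169(y - 1)² = 3431 + 20736 + 169 = 24336
Divide by 24336: (x + 12)²/169 + (y - 1)²/144 = 1
Ellipse, center (-12, 1), major axis horizontal; a² = 169, b² = 144.
c² = a² - b² = 169 - 144 = 25, so c = 5.
Foci lie on the horizontal axis through the center: (h ± c, k).

(-17, 1) and (-7, 1)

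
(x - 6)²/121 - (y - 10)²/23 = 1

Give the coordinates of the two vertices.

(-5, 10) and (17, 10)

Center (6, 10). The positive term is the x-term, so the transverse axis is horizontal; a² = 121, b² = 23.
a = 11. Vertices at (h ± a, k).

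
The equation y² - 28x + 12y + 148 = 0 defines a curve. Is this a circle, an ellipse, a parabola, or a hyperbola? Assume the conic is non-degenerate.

No xy term. Coefficients of x² and y² are A = 0, C = 1.
Exactly one squared variable ⇒ parabola.

parabola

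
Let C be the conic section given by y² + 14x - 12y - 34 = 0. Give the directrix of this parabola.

x = 17/2

Only y is squared. Complete the square in y: (y - 6)² = -14(x - 5).
Vertex (5, 6); 4p = -14 so p = -7/2. Opens left.
Directrix is the vertical line x = h − p = 5 − (-7/2) = 17/2.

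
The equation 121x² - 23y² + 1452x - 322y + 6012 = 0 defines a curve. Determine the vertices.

(-6, -18) and (-6, 4)

Group: 121(x² + 12x) -23(y² + 14y) = -6012
Completing the square gives 121(x + 6)² -23(y + 7)² = -6012 + 4356 - 1127 = -2783.
Divide by -2783: (y + 7)²/121 - (x + 6)²/23 = 1
Hyperbola, center (-6, -7), transverse axis vertical; a² = 121, b² = 23.
a = 11. Vertices at (h, k ± a).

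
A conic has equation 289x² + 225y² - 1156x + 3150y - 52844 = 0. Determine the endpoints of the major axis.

(2, -24) and (2, 10)

289(x² - 4x) + 225(y² + 14y) = 52844
289(x - 2)² + 225(y + 7)² = 52844 + 1156 + 11025 = 65025
Dividing both sides by 65025: (x - 2)²/225 + (y + 7)²/289 = 1
Ellipse, center (2, -7), major axis vertical; a² = 289, b² = 225.
a = 17. Vertices at (h, k ± a).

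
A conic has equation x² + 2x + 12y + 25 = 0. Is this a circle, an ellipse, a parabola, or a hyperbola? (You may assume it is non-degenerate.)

No xy term. Coefficients of x² and y² are A = 1, C = 0.
Exactly one squared variable ⇒ parabola.

parabola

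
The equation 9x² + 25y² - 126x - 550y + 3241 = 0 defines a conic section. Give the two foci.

(3, 11) and (11, 11)

9(x² - 14x) + 25(y² - 22y) = -3241
Complete the square in x and y: 9(x - 7)² + 25(y - 11)² = -3241 + 441 + 3025 = 225
Divide by 225: (x - 7)²/25 + (y - 11)²/9 = 1
Ellipse, center (7, 11), major axis horizontal; a² = 25, b² = 9.
c² = a² - b² = 25 - 9 = 16, so c = 4.
Foci lie on the horizontal axis through the center: (h ± c, k).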